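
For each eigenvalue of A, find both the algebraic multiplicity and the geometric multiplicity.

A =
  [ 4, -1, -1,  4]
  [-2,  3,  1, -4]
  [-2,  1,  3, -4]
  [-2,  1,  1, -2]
λ = 2: alg = 4, geom = 3

Step 1 — factor the characteristic polynomial to read off the algebraic multiplicities:
  χ_A(x) = (x - 2)^4

Step 2 — compute geometric multiplicities via the rank-nullity identity g(λ) = n − rank(A − λI):
  rank(A − (2)·I) = 1, so dim ker(A − (2)·I) = n − 1 = 3

Summary:
  λ = 2: algebraic multiplicity = 4, geometric multiplicity = 3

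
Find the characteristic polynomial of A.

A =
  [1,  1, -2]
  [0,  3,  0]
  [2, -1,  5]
x^3 - 9*x^2 + 27*x - 27

Expanding det(x·I − A) (e.g. by cofactor expansion or by noting that A is similar to its Jordan form J, which has the same characteristic polynomial as A) gives
  χ_A(x) = x^3 - 9*x^2 + 27*x - 27
which factors as (x - 3)^3. The eigenvalues (with algebraic multiplicities) are λ = 3 with multiplicity 3.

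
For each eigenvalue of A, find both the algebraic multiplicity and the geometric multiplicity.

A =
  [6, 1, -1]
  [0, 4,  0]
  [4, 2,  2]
λ = 4: alg = 3, geom = 2

Step 1 — factor the characteristic polynomial to read off the algebraic multiplicities:
  χ_A(x) = (x - 4)^3

Step 2 — compute geometric multiplicities via the rank-nullity identity g(λ) = n − rank(A − λI):
  rank(A − (4)·I) = 1, so dim ker(A − (4)·I) = n − 1 = 2

Summary:
  λ = 4: algebraic multiplicity = 3, geometric multiplicity = 2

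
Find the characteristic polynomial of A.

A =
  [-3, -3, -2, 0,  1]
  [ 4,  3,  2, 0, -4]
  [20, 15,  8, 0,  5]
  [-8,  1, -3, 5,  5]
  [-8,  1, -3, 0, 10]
x^5 - 23*x^4 + 210*x^3 - 950*x^2 + 2125*x - 1875

Expanding det(x·I − A) (e.g. by cofactor expansion or by noting that A is similar to its Jordan form J, which has the same characteristic polynomial as A) gives
  χ_A(x) = x^5 - 23*x^4 + 210*x^3 - 950*x^2 + 2125*x - 1875
which factors as (x - 5)^4*(x - 3). The eigenvalues (with algebraic multiplicities) are λ = 3 with multiplicity 1, λ = 5 with multiplicity 4.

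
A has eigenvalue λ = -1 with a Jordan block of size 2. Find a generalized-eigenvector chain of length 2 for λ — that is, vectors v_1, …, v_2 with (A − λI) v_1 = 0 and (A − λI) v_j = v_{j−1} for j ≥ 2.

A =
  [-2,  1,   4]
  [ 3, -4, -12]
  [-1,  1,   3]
A Jordan chain for λ = -1 of length 2:
v_1 = (-1, 3, -1)ᵀ
v_2 = (1, 0, 0)ᵀ

Let N = A − (-1)·I. We want v_2 with N^2 v_2 = 0 but N^1 v_2 ≠ 0; then v_{j-1} := N · v_j for j = 2, …, 2.

Pick v_2 = (1, 0, 0)ᵀ.
Then v_1 = N · v_2 = (-1, 3, -1)ᵀ.

Sanity check: (A − (-1)·I) v_1 = (0, 0, 0)ᵀ = 0. ✓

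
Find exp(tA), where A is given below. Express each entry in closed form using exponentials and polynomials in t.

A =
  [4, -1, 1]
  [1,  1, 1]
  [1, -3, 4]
e^{tA} =
  [t^2*exp(3*t)/2 + t*exp(3*t) + exp(3*t), -t^2*exp(3*t) - t*exp(3*t), t^2*exp(3*t)/2 + t*exp(3*t)]
  [t*exp(3*t), -2*t*exp(3*t) + exp(3*t), t*exp(3*t)]
  [-t^2*exp(3*t)/2 + t*exp(3*t), t^2*exp(3*t) - 3*t*exp(3*t), -t^2*exp(3*t)/2 + t*exp(3*t) + exp(3*t)]

Strategy: write A = P · J · P⁻¹ where J is a Jordan canonical form, so e^{tA} = P · e^{tJ} · P⁻¹, and e^{tJ} can be computed block-by-block.

A has Jordan form
J =
  [3, 1, 0]
  [0, 3, 1]
  [0, 0, 3]
(up to reordering of blocks).

Per-block formulas:
  For a 3×3 Jordan block J_3(3): exp(t · J_3(3)) = e^(3t)·(I + t·N + (t^2/2)·N^2), where N is the 3×3 nilpotent shift.

After assembling e^{tJ} and conjugating by P, we get:

e^{tA} =
  [t^2*exp(3*t)/2 + t*exp(3*t) + exp(3*t), -t^2*exp(3*t) - t*exp(3*t), t^2*exp(3*t)/2 + t*exp(3*t)]
  [t*exp(3*t), -2*t*exp(3*t) + exp(3*t), t*exp(3*t)]
  [-t^2*exp(3*t)/2 + t*exp(3*t), t^2*exp(3*t) - 3*t*exp(3*t), -t^2*exp(3*t)/2 + t*exp(3*t) + exp(3*t)]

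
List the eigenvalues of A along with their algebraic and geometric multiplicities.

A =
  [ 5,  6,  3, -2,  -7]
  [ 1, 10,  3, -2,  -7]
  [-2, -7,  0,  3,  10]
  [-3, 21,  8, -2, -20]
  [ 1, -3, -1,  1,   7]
λ = 4: alg = 5, geom = 2

Step 1 — factor the characteristic polynomial to read off the algebraic multiplicities:
  χ_A(x) = (x - 4)^5

Step 2 — compute geometric multiplicities via the rank-nullity identity g(λ) = n − rank(A − λI):
  rank(A − (4)·I) = 3, so dim ker(A − (4)·I) = n − 3 = 2

Summary:
  λ = 4: algebraic multiplicity = 5, geometric multiplicity = 2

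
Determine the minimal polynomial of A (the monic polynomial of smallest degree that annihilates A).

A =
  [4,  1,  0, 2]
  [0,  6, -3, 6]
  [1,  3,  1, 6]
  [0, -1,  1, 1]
x^3 - 9*x^2 + 27*x - 27

The characteristic polynomial is χ_A(x) = (x - 3)^4, so the eigenvalues are known. The minimal polynomial is
  m_A(x) = Π_λ (x − λ)^{k_λ}
where k_λ is the size of the *largest* Jordan block for λ (equivalently, the smallest k with (A − λI)^k v = 0 for every generalised eigenvector v of λ).

  λ = 3: largest Jordan block has size 3, contributing (x − 3)^3

So m_A(x) = (x - 3)^3 = x^3 - 9*x^2 + 27*x - 27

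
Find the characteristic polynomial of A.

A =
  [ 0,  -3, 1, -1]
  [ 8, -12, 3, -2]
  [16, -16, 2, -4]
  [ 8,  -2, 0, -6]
x^4 + 16*x^3 + 96*x^2 + 256*x + 256

Expanding det(x·I − A) (e.g. by cofactor expansion or by noting that A is similar to its Jordan form J, which has the same characteristic polynomial as A) gives
  χ_A(x) = x^4 + 16*x^3 + 96*x^2 + 256*x + 256
which factors as (x + 4)^4. The eigenvalues (with algebraic multiplicities) are λ = -4 with multiplicity 4.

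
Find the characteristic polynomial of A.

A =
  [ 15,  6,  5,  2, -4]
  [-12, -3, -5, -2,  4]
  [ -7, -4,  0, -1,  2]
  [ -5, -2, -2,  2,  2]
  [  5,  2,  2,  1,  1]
x^5 - 15*x^4 + 90*x^3 - 270*x^2 + 405*x - 243

Expanding det(x·I − A) (e.g. by cofactor expansion or by noting that A is similar to its Jordan form J, which has the same characteristic polynomial as A) gives
  χ_A(x) = x^5 - 15*x^4 + 90*x^3 - 270*x^2 + 405*x - 243
which factors as (x - 3)^5. The eigenvalues (with algebraic multiplicities) are λ = 3 with multiplicity 5.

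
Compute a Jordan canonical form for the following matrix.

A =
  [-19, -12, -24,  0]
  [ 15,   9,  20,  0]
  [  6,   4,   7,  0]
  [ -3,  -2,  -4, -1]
J_2(-1) ⊕ J_1(-1) ⊕ J_1(-1)

The characteristic polynomial is
  det(x·I − A) = x^4 + 4*x^3 + 6*x^2 + 4*x + 1 = (x + 1)^4

Eigenvalues and multiplicities (the geometric multiplicity of λ is n − rank(A − λI), which equals the number of Jordan blocks for λ):
  λ = -1: algebraic multiplicity = 4, geometric multiplicity = 3

Determining the block sizes for each eigenvalue:
  λ = -1: 3 blocks summing to 4 forces exactly one block of size 2 and the rest size 1 → block sizes [2, 1, 1]

Assembling the blocks gives a Jordan form
J =
  [-1,  1,  0,  0]
  [ 0, -1,  0,  0]
  [ 0,  0, -1,  0]
  [ 0,  0,  0, -1]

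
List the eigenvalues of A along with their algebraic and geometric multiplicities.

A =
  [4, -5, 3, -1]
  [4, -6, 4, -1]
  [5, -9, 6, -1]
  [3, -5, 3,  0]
λ = 1: alg = 4, geom = 2

Step 1 — factor the characteristic polynomial to read off the algebraic multiplicities:
  χ_A(x) = (x - 1)^4

Step 2 — compute geometric multiplicities via the rank-nullity identity g(λ) = n − rank(A − λI):
  rank(A − (1)·I) = 2, so dim ker(A − (1)·I) = n − 2 = 2

Summary:
  λ = 1: algebraic multiplicity = 4, geometric multiplicity = 2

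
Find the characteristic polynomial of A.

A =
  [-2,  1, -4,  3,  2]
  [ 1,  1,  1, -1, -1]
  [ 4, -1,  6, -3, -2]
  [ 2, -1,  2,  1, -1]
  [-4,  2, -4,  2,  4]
x^5 - 10*x^4 + 40*x^3 - 80*x^2 + 80*x - 32

Expanding det(x·I − A) (e.g. by cofactor expansion or by noting that A is similar to its Jordan form J, which has the same characteristic polynomial as A) gives
  χ_A(x) = x^5 - 10*x^4 + 40*x^3 - 80*x^2 + 80*x - 32
which factors as (x - 2)^5. The eigenvalues (with algebraic multiplicities) are λ = 2 with multiplicity 5.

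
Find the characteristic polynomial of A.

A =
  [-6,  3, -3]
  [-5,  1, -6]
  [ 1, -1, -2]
x^3 + 7*x^2 + 16*x + 12

Expanding det(x·I − A) (e.g. by cofactor expansion or by noting that A is similar to its Jordan form J, which has the same characteristic polynomial as A) gives
  χ_A(x) = x^3 + 7*x^2 + 16*x + 12
which factors as (x + 2)^2*(x + 3). The eigenvalues (with algebraic multiplicities) are λ = -3 with multiplicity 1, λ = -2 with multiplicity 2.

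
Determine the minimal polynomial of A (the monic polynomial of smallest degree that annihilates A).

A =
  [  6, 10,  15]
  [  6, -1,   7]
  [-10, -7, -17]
x^3 + 12*x^2 + 48*x + 64

The characteristic polynomial is χ_A(x) = (x + 4)^3, so the eigenvalues are known. The minimal polynomial is
  m_A(x) = Π_λ (x − λ)^{k_λ}
where k_λ is the size of the *largest* Jordan block for λ (equivalently, the smallest k with (A − λI)^k v = 0 for every generalised eigenvector v of λ).

  λ = -4: largest Jordan block has size 3, contributing (x + 4)^3

So m_A(x) = (x + 4)^3 = x^3 + 12*x^2 + 48*x + 64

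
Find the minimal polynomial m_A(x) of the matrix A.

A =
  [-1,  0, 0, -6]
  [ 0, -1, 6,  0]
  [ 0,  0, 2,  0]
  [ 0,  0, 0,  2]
x^2 - x - 2

The characteristic polynomial is χ_A(x) = (x - 2)^2*(x + 1)^2, so the eigenvalues are known. The minimal polynomial is
  m_A(x) = Π_λ (x − λ)^{k_λ}
where k_λ is the size of the *largest* Jordan block for λ (equivalently, the smallest k with (A − λI)^k v = 0 for every generalised eigenvector v of λ).

  λ = -1: largest Jordan block has size 1, contributing (x + 1)
  λ = 2: largest Jordan block has size 1, contributing (x − 2)

So m_A(x) = (x - 2)*(x + 1) = x^2 - x - 2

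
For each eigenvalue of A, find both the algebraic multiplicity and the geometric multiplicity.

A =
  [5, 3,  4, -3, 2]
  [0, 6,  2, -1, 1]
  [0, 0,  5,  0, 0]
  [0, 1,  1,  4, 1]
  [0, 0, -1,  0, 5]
λ = 5: alg = 5, geom = 2

Step 1 — factor the characteristic polynomial to read off the algebraic multiplicities:
  χ_A(x) = (x - 5)^5

Step 2 — compute geometric multiplicities via the rank-nullity identity g(λ) = n − rank(A − λI):
  rank(A − (5)·I) = 3, so dim ker(A − (5)·I) = n − 3 = 2

Summary:
  λ = 5: algebraic multiplicity = 5, geometric multiplicity = 2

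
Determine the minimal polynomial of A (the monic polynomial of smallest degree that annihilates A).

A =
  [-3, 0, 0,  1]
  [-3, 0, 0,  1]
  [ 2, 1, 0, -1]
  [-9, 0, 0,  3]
x^2

The characteristic polynomial is χ_A(x) = x^4, so the eigenvalues are known. The minimal polynomial is
  m_A(x) = Π_λ (x − λ)^{k_λ}
where k_λ is the size of the *largest* Jordan block for λ (equivalently, the smallest k with (A − λI)^k v = 0 for every generalised eigenvector v of λ).

  λ = 0: largest Jordan block has size 2, contributing (x − 0)^2

So m_A(x) = x^2 = x^2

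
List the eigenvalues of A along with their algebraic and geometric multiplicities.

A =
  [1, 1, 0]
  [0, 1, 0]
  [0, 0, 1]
λ = 1: alg = 3, geom = 2

Step 1 — factor the characteristic polynomial to read off the algebraic multiplicities:
  χ_A(x) = (x - 1)^3

Step 2 — compute geometric multiplicities via the rank-nullity identity g(λ) = n − rank(A − λI):
  rank(A − (1)·I) = 1, so dim ker(A − (1)·I) = n − 1 = 2

Summary:
  λ = 1: algebraic multiplicity = 3, geometric multiplicity = 2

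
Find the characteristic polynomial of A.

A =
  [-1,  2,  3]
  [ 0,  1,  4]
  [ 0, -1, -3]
x^3 + 3*x^2 + 3*x + 1

Expanding det(x·I − A) (e.g. by cofactor expansion or by noting that A is similar to its Jordan form J, which has the same characteristic polynomial as A) gives
  χ_A(x) = x^3 + 3*x^2 + 3*x + 1
which factors as (x + 1)^3. The eigenvalues (with algebraic multiplicities) are λ = -1 with multiplicity 3.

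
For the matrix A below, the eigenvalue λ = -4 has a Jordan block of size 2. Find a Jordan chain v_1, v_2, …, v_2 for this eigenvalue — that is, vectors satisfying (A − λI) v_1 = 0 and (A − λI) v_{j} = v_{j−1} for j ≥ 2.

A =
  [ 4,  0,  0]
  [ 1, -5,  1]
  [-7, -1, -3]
A Jordan chain for λ = -4 of length 2:
v_1 = (0, -1, -1)ᵀ
v_2 = (0, 1, 0)ᵀ

Let N = A − (-4)·I. We want v_2 with N^2 v_2 = 0 but N^1 v_2 ≠ 0; then v_{j-1} := N · v_j for j = 2, …, 2.

Pick v_2 = (0, 1, 0)ᵀ.
Then v_1 = N · v_2 = (0, -1, -1)ᵀ.

Sanity check: (A − (-4)·I) v_1 = (0, 0, 0)ᵀ = 0. ✓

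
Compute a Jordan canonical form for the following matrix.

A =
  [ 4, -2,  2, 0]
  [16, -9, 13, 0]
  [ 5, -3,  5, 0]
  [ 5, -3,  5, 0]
J_3(0) ⊕ J_1(0)

The characteristic polynomial is
  det(x·I − A) = x^4

Eigenvalues and multiplicities (the geometric multiplicity of λ is n − rank(A − λI), which equals the number of Jordan blocks for λ):
  λ = 0: algebraic multiplicity = 4, geometric multiplicity = 2

Determining the block sizes for each eigenvalue:
  λ = 0: with am = 4 and gm = 2, the partition is not yet determined (e.g. several partitions of 4 into 2 parts exist). Let N = A − (0)·I. Computing rank(N^1) = 2, rank(N^2) = 1, rank(N^3) = 0; the number of blocks of size ≥ j is rank(N^{j−1}) − rank(N^j), giving [2, 1, 1]. So we have 1 block(s) of size 3, 1 block(s) of size 1 → block sizes [3, 1]

Assembling the blocks gives a Jordan form
J =
  [0, 1, 0, 0]
  [0, 0, 1, 0]
  [0, 0, 0, 0]
  [0, 0, 0, 0]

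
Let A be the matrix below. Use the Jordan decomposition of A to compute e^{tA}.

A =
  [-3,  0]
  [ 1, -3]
e^{tA} =
  [exp(-3*t), 0]
  [t*exp(-3*t), exp(-3*t)]

Strategy: write A = P · J · P⁻¹ where J is a Jordan canonical form, so e^{tA} = P · e^{tJ} · P⁻¹, and e^{tJ} can be computed block-by-block.

A has Jordan form
J =
  [-3,  1]
  [ 0, -3]
(up to reordering of blocks).

Per-block formulas:
  For a 2×2 Jordan block J_2(-3): exp(t · J_2(-3)) = e^(-3t)·(I + t·N), where N is the 2×2 nilpotent shift.

After assembling e^{tJ} and conjugating by P, we get:

e^{tA} =
  [exp(-3*t), 0]
  [t*exp(-3*t), exp(-3*t)]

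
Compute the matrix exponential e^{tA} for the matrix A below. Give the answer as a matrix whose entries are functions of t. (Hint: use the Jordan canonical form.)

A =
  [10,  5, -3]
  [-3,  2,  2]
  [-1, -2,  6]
e^{tA} =
  [2*t^2*exp(6*t) + 4*t*exp(6*t) + exp(6*t), 3*t^2*exp(6*t) + 5*t*exp(6*t), -t^2*exp(6*t) - 3*t*exp(6*t)]
  [-t^2*exp(6*t) - 3*t*exp(6*t), -3*t^2*exp(6*t)/2 - 4*t*exp(6*t) + exp(6*t), t^2*exp(6*t)/2 + 2*t*exp(6*t)]
  [t^2*exp(6*t) - t*exp(6*t), 3*t^2*exp(6*t)/2 - 2*t*exp(6*t), -t^2*exp(6*t)/2 + exp(6*t)]

Strategy: write A = P · J · P⁻¹ where J is a Jordan canonical form, so e^{tA} = P · e^{tJ} · P⁻¹, and e^{tJ} can be computed block-by-block.

A has Jordan form
J =
  [6, 1, 0]
  [0, 6, 1]
  [0, 0, 6]
(up to reordering of blocks).

Per-block formulas:
  For a 3×3 Jordan block J_3(6): exp(t · J_3(6)) = e^(6t)·(I + t·N + (t^2/2)·N^2), where N is the 3×3 nilpotent shift.

After assembling e^{tJ} and conjugating by P, we get:

e^{tA} =
  [2*t^2*exp(6*t) + 4*t*exp(6*t) + exp(6*t), 3*t^2*exp(6*t) + 5*t*exp(6*t), -t^2*exp(6*t) - 3*t*exp(6*t)]
  [-t^2*exp(6*t) - 3*t*exp(6*t), -3*t^2*exp(6*t)/2 - 4*t*exp(6*t) + exp(6*t), t^2*exp(6*t)/2 + 2*t*exp(6*t)]
  [t^2*exp(6*t) - t*exp(6*t), 3*t^2*exp(6*t)/2 - 2*t*exp(6*t), -t^2*exp(6*t)/2 + exp(6*t)]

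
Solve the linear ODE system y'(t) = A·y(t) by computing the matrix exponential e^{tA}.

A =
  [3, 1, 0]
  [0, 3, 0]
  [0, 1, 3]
e^{tA} =
  [exp(3*t), t*exp(3*t), 0]
  [0, exp(3*t), 0]
  [0, t*exp(3*t), exp(3*t)]

Strategy: write A = P · J · P⁻¹ where J is a Jordan canonical form, so e^{tA} = P · e^{tJ} · P⁻¹, and e^{tJ} can be computed block-by-block.

A has Jordan form
J =
  [3, 1, 0]
  [0, 3, 0]
  [0, 0, 3]
(up to reordering of blocks).

Per-block formulas:
  For a 1×1 block at λ = 3: exp(t · [3]) = [e^(3t)].
  For a 2×2 Jordan block J_2(3): exp(t · J_2(3)) = e^(3t)·(I + t·N), where N is the 2×2 nilpotent shift.

After assembling e^{tJ} and conjugating by P, we get:

e^{tA} =
  [exp(3*t), t*exp(3*t), 0]
  [0, exp(3*t), 0]
  [0, t*exp(3*t), exp(3*t)]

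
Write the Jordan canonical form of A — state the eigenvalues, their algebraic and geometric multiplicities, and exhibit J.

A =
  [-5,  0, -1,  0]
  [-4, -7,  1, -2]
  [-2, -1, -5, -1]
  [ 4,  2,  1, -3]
J_3(-5) ⊕ J_1(-5)

The characteristic polynomial is
  det(x·I − A) = x^4 + 20*x^3 + 150*x^2 + 500*x + 625 = (x + 5)^4

Eigenvalues and multiplicities (the geometric multiplicity of λ is n − rank(A − λI), which equals the number of Jordan blocks for λ):
  λ = -5: algebraic multiplicity = 4, geometric multiplicity = 2

Determining the block sizes for each eigenvalue:
  λ = -5: with am = 4 and gm = 2, the partition is not yet determined (e.g. several partitions of 4 into 2 parts exist). Let N = A − (-5)·I. Computing rank(N^1) = 2, rank(N^2) = 1, rank(N^3) = 0; the number of blocks of size ≥ j is rank(N^{j−1}) − rank(N^j), giving [2, 1, 1]. So we have 1 block(s) of size 3, 1 block(s) of size 1 → block sizes [3, 1]

Assembling the blocks gives a Jordan form
J =
  [-5,  1,  0,  0]
  [ 0, -5,  1,  0]
  [ 0,  0, -5,  0]
  [ 0,  0,  0, -5]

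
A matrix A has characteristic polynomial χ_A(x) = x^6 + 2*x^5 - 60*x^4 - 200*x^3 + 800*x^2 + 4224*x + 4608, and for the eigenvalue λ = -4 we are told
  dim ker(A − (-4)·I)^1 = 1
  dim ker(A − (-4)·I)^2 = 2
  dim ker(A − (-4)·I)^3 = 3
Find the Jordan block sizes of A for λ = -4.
Block sizes for λ = -4: [3]

From the dimensions of kernels of powers, the number of Jordan blocks of size at least j is d_j − d_{j−1} where d_j = dim ker(N^j) (with d_0 = 0). Computing the differences gives [1, 1, 1].
The number of blocks of size exactly k is (#blocks of size ≥ k) − (#blocks of size ≥ k + 1), so the partition is: 1 block(s) of size 3.
In nonincreasing order the block sizes are [3].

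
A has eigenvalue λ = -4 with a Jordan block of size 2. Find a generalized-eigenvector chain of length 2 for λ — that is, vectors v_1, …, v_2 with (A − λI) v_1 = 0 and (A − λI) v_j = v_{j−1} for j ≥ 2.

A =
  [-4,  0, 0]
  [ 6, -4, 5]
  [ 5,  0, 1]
A Jordan chain for λ = -4 of length 2:
v_1 = (0, 1, 0)ᵀ
v_2 = (1, 0, -1)ᵀ

Let N = A − (-4)·I. We want v_2 with N^2 v_2 = 0 but N^1 v_2 ≠ 0; then v_{j-1} := N · v_j for j = 2, …, 2.

Pick v_2 = (1, 0, -1)ᵀ.
Then v_1 = N · v_2 = (0, 1, 0)ᵀ.

Sanity check: (A − (-4)·I) v_1 = (0, 0, 0)ᵀ = 0. ✓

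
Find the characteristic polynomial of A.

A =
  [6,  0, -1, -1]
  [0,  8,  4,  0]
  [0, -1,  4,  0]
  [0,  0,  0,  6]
x^4 - 24*x^3 + 216*x^2 - 864*x + 1296

Expanding det(x·I − A) (e.g. by cofactor expansion or by noting that A is similar to its Jordan form J, which has the same characteristic polynomial as A) gives
  χ_A(x) = x^4 - 24*x^3 + 216*x^2 - 864*x + 1296
which factors as (x - 6)^4. The eigenvalues (with algebraic multiplicities) are λ = 6 with multiplicity 4.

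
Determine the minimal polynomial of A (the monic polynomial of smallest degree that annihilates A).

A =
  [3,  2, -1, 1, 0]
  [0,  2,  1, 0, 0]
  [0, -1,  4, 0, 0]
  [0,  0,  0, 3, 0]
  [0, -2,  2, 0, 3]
x^3 - 9*x^2 + 27*x - 27

The characteristic polynomial is χ_A(x) = (x - 3)^5, so the eigenvalues are known. The minimal polynomial is
  m_A(x) = Π_λ (x − λ)^{k_λ}
where k_λ is the size of the *largest* Jordan block for λ (equivalently, the smallest k with (A − λI)^k v = 0 for every generalised eigenvector v of λ).

  λ = 3: largest Jordan block has size 3, contributing (x − 3)^3

So m_A(x) = (x - 3)^3 = x^3 - 9*x^2 + 27*x - 27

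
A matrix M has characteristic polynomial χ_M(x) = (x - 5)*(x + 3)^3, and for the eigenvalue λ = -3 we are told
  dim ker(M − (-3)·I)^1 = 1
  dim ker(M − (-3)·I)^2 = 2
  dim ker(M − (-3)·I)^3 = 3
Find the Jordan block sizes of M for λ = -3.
Block sizes for λ = -3: [3]

From the dimensions of kernels of powers, the number of Jordan blocks of size at least j is d_j − d_{j−1} where d_j = dim ker(N^j) (with d_0 = 0). Computing the differences gives [1, 1, 1].
The number of blocks of size exactly k is (#blocks of size ≥ k) − (#blocks of size ≥ k + 1), so the partition is: 1 block(s) of size 3.
In nonincreasing order the block sizes are [3].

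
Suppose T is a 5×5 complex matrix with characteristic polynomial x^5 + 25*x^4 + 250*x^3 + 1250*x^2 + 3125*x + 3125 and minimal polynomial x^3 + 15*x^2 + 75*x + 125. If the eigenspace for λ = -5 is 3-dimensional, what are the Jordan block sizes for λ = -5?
Block sizes for λ = -5: [3, 1, 1]

Step 1 — from the characteristic polynomial, algebraic multiplicity of λ = -5 is 5. From dim ker(T − (-5)·I) = 3, there are exactly 3 Jordan blocks for λ = -5.
Step 2 — from the minimal polynomial, the factor (x + 5)^3 tells us the largest block for λ = -5 has size 3.
Step 3 — with total size 5, 3 blocks, and largest block 3, the block sizes (in nonincreasing order) are [3, 1, 1].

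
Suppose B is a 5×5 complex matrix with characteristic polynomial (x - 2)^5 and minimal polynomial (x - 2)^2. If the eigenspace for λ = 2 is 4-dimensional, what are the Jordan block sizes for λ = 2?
Block sizes for λ = 2: [2, 1, 1, 1]

Step 1 — from the characteristic polynomial, algebraic multiplicity of λ = 2 is 5. From dim ker(B − (2)·I) = 4, there are exactly 4 Jordan blocks for λ = 2.
Step 2 — from the minimal polynomial, the factor (x − 2)^2 tells us the largest block for λ = 2 has size 2.
Step 3 — with total size 5, 4 blocks, and largest block 2, the block sizes (in nonincreasing order) are [2, 1, 1, 1].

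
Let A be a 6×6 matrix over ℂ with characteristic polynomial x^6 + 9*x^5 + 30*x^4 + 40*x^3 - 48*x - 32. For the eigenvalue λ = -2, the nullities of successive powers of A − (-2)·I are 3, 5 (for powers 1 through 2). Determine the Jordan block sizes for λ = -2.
Block sizes for λ = -2: [2, 2, 1]

From the dimensions of kernels of powers, the number of Jordan blocks of size at least j is d_j − d_{j−1} where d_j = dim ker(N^j) (with d_0 = 0). Computing the differences gives [3, 2].
The number of blocks of size exactly k is (#blocks of size ≥ k) − (#blocks of size ≥ k + 1), so the partition is: 1 block(s) of size 1, 2 block(s) of size 2.
In nonincreasing order the block sizes are [2, 2, 1].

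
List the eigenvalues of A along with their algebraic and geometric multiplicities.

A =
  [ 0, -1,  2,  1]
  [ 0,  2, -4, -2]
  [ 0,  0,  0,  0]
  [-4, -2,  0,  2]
λ = 0: alg = 2, geom = 2; λ = 2: alg = 2, geom = 1

Step 1 — factor the characteristic polynomial to read off the algebraic multiplicities:
  χ_A(x) = x^2*(x - 2)^2

Step 2 — compute geometric multiplicities via the rank-nullity identity g(λ) = n − rank(A − λI):
  rank(A − (0)·I) = 2, so dim ker(A − (0)·I) = n − 2 = 2
  rank(A − (2)·I) = 3, so dim ker(A − (2)·I) = n − 3 = 1

Summary:
  λ = 0: algebraic multiplicity = 2, geometric multiplicity = 2
  λ = 2: algebraic multiplicity = 2, geometric multiplicity = 1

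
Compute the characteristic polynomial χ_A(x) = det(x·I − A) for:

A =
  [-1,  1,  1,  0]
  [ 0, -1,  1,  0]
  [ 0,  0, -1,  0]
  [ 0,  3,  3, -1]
x^4 + 4*x^3 + 6*x^2 + 4*x + 1

Expanding det(x·I − A) (e.g. by cofactor expansion or by noting that A is similar to its Jordan form J, which has the same characteristic polynomial as A) gives
  χ_A(x) = x^4 + 4*x^3 + 6*x^2 + 4*x + 1
which factors as (x + 1)^4. The eigenvalues (with algebraic multiplicities) are λ = -1 with multiplicity 4.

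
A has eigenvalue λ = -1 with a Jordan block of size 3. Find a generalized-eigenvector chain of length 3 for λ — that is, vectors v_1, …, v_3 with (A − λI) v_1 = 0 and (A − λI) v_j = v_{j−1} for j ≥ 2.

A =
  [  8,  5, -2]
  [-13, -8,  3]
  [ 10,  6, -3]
A Jordan chain for λ = -1 of length 3:
v_1 = (-4, 4, -8)ᵀ
v_2 = (9, -13, 10)ᵀ
v_3 = (1, 0, 0)ᵀ

Let N = A − (-1)·I. We want v_3 with N^3 v_3 = 0 but N^2 v_3 ≠ 0; then v_{j-1} := N · v_j for j = 3, …, 2.

Pick v_3 = (1, 0, 0)ᵀ.
Then v_2 = N · v_3 = (9, -13, 10)ᵀ.
Then v_1 = N · v_2 = (-4, 4, -8)ᵀ.

Sanity check: (A − (-1)·I) v_1 = (0, 0, 0)ᵀ = 0. ✓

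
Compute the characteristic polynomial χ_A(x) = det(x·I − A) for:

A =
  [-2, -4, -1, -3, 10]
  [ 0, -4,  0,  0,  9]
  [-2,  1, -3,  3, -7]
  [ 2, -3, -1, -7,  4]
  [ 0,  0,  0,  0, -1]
x^5 + 17*x^4 + 112*x^3 + 352*x^2 + 512*x + 256

Expanding det(x·I − A) (e.g. by cofactor expansion or by noting that A is similar to its Jordan form J, which has the same characteristic polynomial as A) gives
  χ_A(x) = x^5 + 17*x^4 + 112*x^3 + 352*x^2 + 512*x + 256
which factors as (x + 1)*(x + 4)^4. The eigenvalues (with algebraic multiplicities) are λ = -4 with multiplicity 4, λ = -1 with multiplicity 1.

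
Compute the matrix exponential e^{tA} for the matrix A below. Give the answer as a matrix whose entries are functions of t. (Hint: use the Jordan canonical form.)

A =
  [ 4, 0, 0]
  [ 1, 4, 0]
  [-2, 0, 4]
e^{tA} =
  [exp(4*t), 0, 0]
  [t*exp(4*t), exp(4*t), 0]
  [-2*t*exp(4*t), 0, exp(4*t)]

Strategy: write A = P · J · P⁻¹ where J is a Jordan canonical form, so e^{tA} = P · e^{tJ} · P⁻¹, and e^{tJ} can be computed block-by-block.

A has Jordan form
J =
  [4, 1, 0]
  [0, 4, 0]
  [0, 0, 4]
(up to reordering of blocks).

Per-block formulas:
  For a 2×2 Jordan block J_2(4): exp(t · J_2(4)) = e^(4t)·(I + t·N), where N is the 2×2 nilpotent shift.
  For a 1×1 block at λ = 4: exp(t · [4]) = [e^(4t)].

After assembling e^{tJ} and conjugating by P, we get:

e^{tA} =
  [exp(4*t), 0, 0]
  [t*exp(4*t), exp(4*t), 0]
  [-2*t*exp(4*t), 0, exp(4*t)]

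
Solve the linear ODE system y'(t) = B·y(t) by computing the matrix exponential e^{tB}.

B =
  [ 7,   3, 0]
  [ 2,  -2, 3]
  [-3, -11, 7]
e^{tB} =
  [15*t^2*exp(4*t)/2 + 3*t*exp(4*t) + exp(4*t), -9*t^2*exp(4*t)/2 + 3*t*exp(4*t), 9*t^2*exp(4*t)/2]
  [-15*t^2*exp(4*t)/2 + 2*t*exp(4*t), 9*t^2*exp(4*t)/2 - 6*t*exp(4*t) + exp(4*t), -9*t^2*exp(4*t)/2 + 3*t*exp(4*t)]
  [-20*t^2*exp(4*t) - 3*t*exp(4*t), 12*t^2*exp(4*t) - 11*t*exp(4*t), -12*t^2*exp(4*t) + 3*t*exp(4*t) + exp(4*t)]

Strategy: write B = P · J · P⁻¹ where J is a Jordan canonical form, so e^{tB} = P · e^{tJ} · P⁻¹, and e^{tJ} can be computed block-by-block.

B has Jordan form
J =
  [4, 1, 0]
  [0, 4, 1]
  [0, 0, 4]
(up to reordering of blocks).

Per-block formulas:
  For a 3×3 Jordan block J_3(4): exp(t · J_3(4)) = e^(4t)·(I + t·N + (t^2/2)·N^2), where N is the 3×3 nilpotent shift.

After assembling e^{tJ} and conjugating by P, we get:

e^{tB} =
  [15*t^2*exp(4*t)/2 + 3*t*exp(4*t) + exp(4*t), -9*t^2*exp(4*t)/2 + 3*t*exp(4*t), 9*t^2*exp(4*t)/2]
  [-15*t^2*exp(4*t)/2 + 2*t*exp(4*t), 9*t^2*exp(4*t)/2 - 6*t*exp(4*t) + exp(4*t), -9*t^2*exp(4*t)/2 + 3*t*exp(4*t)]
  [-20*t^2*exp(4*t) - 3*t*exp(4*t), 12*t^2*exp(4*t) - 11*t*exp(4*t), -12*t^2*exp(4*t) + 3*t*exp(4*t) + exp(4*t)]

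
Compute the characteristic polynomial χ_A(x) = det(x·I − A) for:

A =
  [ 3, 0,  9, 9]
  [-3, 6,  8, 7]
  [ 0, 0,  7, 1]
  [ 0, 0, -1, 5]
x^4 - 21*x^3 + 162*x^2 - 540*x + 648

Expanding det(x·I − A) (e.g. by cofactor expansion or by noting that A is similar to its Jordan form J, which has the same characteristic polynomial as A) gives
  χ_A(x) = x^4 - 21*x^3 + 162*x^2 - 540*x + 648
which factors as (x - 6)^3*(x - 3). The eigenvalues (with algebraic multiplicities) are λ = 3 with multiplicity 1, λ = 6 with multiplicity 3.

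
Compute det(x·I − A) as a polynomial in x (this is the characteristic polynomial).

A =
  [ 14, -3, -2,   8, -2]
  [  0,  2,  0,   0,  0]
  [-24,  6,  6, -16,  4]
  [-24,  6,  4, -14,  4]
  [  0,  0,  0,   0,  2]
x^5 - 10*x^4 + 40*x^3 - 80*x^2 + 80*x - 32

Expanding det(x·I − A) (e.g. by cofactor expansion or by noting that A is similar to its Jordan form J, which has the same characteristic polynomial as A) gives
  χ_A(x) = x^5 - 10*x^4 + 40*x^3 - 80*x^2 + 80*x - 32
which factors as (x - 2)^5. The eigenvalues (with algebraic multiplicities) are λ = 2 with multiplicity 5.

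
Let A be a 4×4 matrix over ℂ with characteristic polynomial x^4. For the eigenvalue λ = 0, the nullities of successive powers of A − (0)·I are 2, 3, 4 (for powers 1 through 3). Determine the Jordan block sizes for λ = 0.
Block sizes for λ = 0: [3, 1]

From the dimensions of kernels of powers, the number of Jordan blocks of size at least j is d_j − d_{j−1} where d_j = dim ker(N^j) (with d_0 = 0). Computing the differences gives [2, 1, 1].
The number of blocks of size exactly k is (#blocks of size ≥ k) − (#blocks of size ≥ k + 1), so the partition is: 1 block(s) of size 1, 1 block(s) of size 3.
In nonincreasing order the block sizes are [3, 1].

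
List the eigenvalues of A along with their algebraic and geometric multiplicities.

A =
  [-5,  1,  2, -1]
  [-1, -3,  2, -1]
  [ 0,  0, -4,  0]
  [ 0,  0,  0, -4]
λ = -4: alg = 4, geom = 3

Step 1 — factor the characteristic polynomial to read off the algebraic multiplicities:
  χ_A(x) = (x + 4)^4

Step 2 — compute geometric multiplicities via the rank-nullity identity g(λ) = n − rank(A − λI):
  rank(A − (-4)·I) = 1, so dim ker(A − (-4)·I) = n − 1 = 3

Summary:
  λ = -4: algebraic multiplicity = 4, geometric multiplicity = 3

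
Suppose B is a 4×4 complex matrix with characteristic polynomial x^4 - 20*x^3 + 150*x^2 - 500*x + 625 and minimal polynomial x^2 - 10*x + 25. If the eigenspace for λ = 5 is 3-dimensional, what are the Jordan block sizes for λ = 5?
Block sizes for λ = 5: [2, 1, 1]

Step 1 — from the characteristic polynomial, algebraic multiplicity of λ = 5 is 4. From dim ker(B − (5)·I) = 3, there are exactly 3 Jordan blocks for λ = 5.
Step 2 — from the minimal polynomial, the factor (x − 5)^2 tells us the largest block for λ = 5 has size 2.
Step 3 — with total size 4, 3 blocks, and largest block 2, the block sizes (in nonincreasing order) are [2, 1, 1].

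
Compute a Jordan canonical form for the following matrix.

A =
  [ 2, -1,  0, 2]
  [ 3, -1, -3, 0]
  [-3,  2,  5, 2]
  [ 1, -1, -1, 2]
J_3(2) ⊕ J_1(2)

The characteristic polynomial is
  det(x·I − A) = x^4 - 8*x^3 + 24*x^2 - 32*x + 16 = (x - 2)^4

Eigenvalues and multiplicities (the geometric multiplicity of λ is n − rank(A − λI), which equals the number of Jordan blocks for λ):
  λ = 2: algebraic multiplicity = 4, geometric multiplicity = 2

Determining the block sizes for each eigenvalue:
  λ = 2: with am = 4 and gm = 2, the partition is not yet determined (e.g. several partitions of 4 into 2 parts exist). Let N = A − (2)·I. Computing rank(N^1) = 2, rank(N^2) = 1, rank(N^3) = 0; the number of blocks of size ≥ j is rank(N^{j−1}) − rank(N^j), giving [2, 1, 1]. So we have 1 block(s) of size 3, 1 block(s) of size 1 → block sizes [3, 1]

Assembling the blocks gives a Jordan form
J =
  [2, 1, 0, 0]
  [0, 2, 1, 0]
  [0, 0, 2, 0]
  [0, 0, 0, 2]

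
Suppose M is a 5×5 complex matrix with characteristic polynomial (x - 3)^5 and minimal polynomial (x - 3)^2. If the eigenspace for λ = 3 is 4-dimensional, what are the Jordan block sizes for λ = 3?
Block sizes for λ = 3: [2, 1, 1, 1]

Step 1 — from the characteristic polynomial, algebraic multiplicity of λ = 3 is 5. From dim ker(M − (3)·I) = 4, there are exactly 4 Jordan blocks for λ = 3.
Step 2 — from the minimal polynomial, the factor (x − 3)^2 tells us the largest block for λ = 3 has size 2.
Step 3 — with total size 5, 4 blocks, and largest block 2, the block sizes (in nonincreasing order) are [2, 1, 1, 1].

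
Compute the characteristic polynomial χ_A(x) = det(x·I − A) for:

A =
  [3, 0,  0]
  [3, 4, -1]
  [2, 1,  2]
x^3 - 9*x^2 + 27*x - 27

Expanding det(x·I − A) (e.g. by cofactor expansion or by noting that A is similar to its Jordan form J, which has the same characteristic polynomial as A) gives
  χ_A(x) = x^3 - 9*x^2 + 27*x - 27
which factors as (x - 3)^3. The eigenvalues (with algebraic multiplicities) are λ = 3 with multiplicity 3.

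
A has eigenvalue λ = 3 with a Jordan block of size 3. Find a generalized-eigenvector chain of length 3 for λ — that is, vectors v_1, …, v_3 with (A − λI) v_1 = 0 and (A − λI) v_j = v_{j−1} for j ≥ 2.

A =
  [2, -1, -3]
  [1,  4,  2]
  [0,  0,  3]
A Jordan chain for λ = 3 of length 3:
v_1 = (1, -1, 0)ᵀ
v_2 = (-3, 2, 0)ᵀ
v_3 = (0, 0, 1)ᵀ

Let N = A − (3)·I. We want v_3 with N^3 v_3 = 0 but N^2 v_3 ≠ 0; then v_{j-1} := N · v_j for j = 3, …, 2.

Pick v_3 = (0, 0, 1)ᵀ.
Then v_2 = N · v_3 = (-3, 2, 0)ᵀ.
Then v_1 = N · v_2 = (1, -1, 0)ᵀ.

Sanity check: (A − (3)·I) v_1 = (0, 0, 0)ᵀ = 0. ✓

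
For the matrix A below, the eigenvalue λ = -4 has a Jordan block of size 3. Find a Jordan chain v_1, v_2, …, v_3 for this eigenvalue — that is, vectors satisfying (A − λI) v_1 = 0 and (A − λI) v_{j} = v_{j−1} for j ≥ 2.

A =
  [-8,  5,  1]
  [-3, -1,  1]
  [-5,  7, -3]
A Jordan chain for λ = -4 of length 3:
v_1 = (-4, -2, -6)ᵀ
v_2 = (-4, -3, -5)ᵀ
v_3 = (1, 0, 0)ᵀ

Let N = A − (-4)·I. We want v_3 with N^3 v_3 = 0 but N^2 v_3 ≠ 0; then v_{j-1} := N · v_j for j = 3, …, 2.

Pick v_3 = (1, 0, 0)ᵀ.
Then v_2 = N · v_3 = (-4, -3, -5)ᵀ.
Then v_1 = N · v_2 = (-4, -2, -6)ᵀ.

Sanity check: (A − (-4)·I) v_1 = (0, 0, 0)ᵀ = 0. ✓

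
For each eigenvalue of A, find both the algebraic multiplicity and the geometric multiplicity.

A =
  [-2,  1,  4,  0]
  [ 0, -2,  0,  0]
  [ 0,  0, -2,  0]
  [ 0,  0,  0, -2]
λ = -2: alg = 4, geom = 3

Step 1 — factor the characteristic polynomial to read off the algebraic multiplicities:
  χ_A(x) = (x + 2)^4

Step 2 — compute geometric multiplicities via the rank-nullity identity g(λ) = n − rank(A − λI):
  rank(A − (-2)·I) = 1, so dim ker(A − (-2)·I) = n − 1 = 3

Summary:
  λ = -2: algebraic multiplicity = 4, geometric multiplicity = 3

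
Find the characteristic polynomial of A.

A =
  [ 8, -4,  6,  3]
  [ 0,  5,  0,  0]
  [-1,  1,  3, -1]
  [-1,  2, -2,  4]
x^4 - 20*x^3 + 150*x^2 - 500*x + 625

Expanding det(x·I − A) (e.g. by cofactor expansion or by noting that A is similar to its Jordan form J, which has the same characteristic polynomial as A) gives
  χ_A(x) = x^4 - 20*x^3 + 150*x^2 - 500*x + 625
which factors as (x - 5)^4. The eigenvalues (with algebraic multiplicities) are λ = 5 with multiplicity 4.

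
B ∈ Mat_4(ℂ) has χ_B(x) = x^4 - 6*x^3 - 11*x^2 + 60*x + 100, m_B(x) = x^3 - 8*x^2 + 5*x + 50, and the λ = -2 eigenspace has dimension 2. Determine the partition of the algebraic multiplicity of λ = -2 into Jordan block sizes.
Block sizes for λ = -2: [1, 1]

Step 1 — from the characteristic polynomial, algebraic multiplicity of λ = -2 is 2. From dim ker(B − (-2)·I) = 2, there are exactly 2 Jordan blocks for λ = -2.
Step 2 — from the minimal polynomial, the factor (x + 2) tells us the largest block for λ = -2 has size 1.
Step 3 — with total size 2, 2 blocks, and largest block 1, the block sizes (in nonincreasing order) are [1, 1].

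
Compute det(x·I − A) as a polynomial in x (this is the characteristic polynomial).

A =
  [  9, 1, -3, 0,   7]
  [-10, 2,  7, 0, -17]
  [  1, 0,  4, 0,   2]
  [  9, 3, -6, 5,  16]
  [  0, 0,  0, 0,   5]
x^5 - 25*x^4 + 250*x^3 - 1250*x^2 + 3125*x - 3125

Expanding det(x·I − A) (e.g. by cofactor expansion or by noting that A is similar to its Jordan form J, which has the same characteristic polynomial as A) gives
  χ_A(x) = x^5 - 25*x^4 + 250*x^3 - 1250*x^2 + 3125*x - 3125
which factors as (x - 5)^5. The eigenvalues (with algebraic multiplicities) are λ = 5 with multiplicity 5.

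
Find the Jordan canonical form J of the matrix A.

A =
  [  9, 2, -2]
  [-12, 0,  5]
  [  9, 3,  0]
J_3(3)

The characteristic polynomial is
  det(x·I − A) = x^3 - 9*x^2 + 27*x - 27 = (x - 3)^3

Eigenvalues and multiplicities (the geometric multiplicity of λ is n − rank(A − λI), which equals the number of Jordan blocks for λ):
  λ = 3: algebraic multiplicity = 3, geometric multiplicity = 1

Determining the block sizes for each eigenvalue:
  λ = 3: one block (gm = 1), so the single block has size am = 3 → block sizes [3]

Assembling the blocks gives a Jordan form
J =
  [3, 1, 0]
  [0, 3, 1]
  [0, 0, 3]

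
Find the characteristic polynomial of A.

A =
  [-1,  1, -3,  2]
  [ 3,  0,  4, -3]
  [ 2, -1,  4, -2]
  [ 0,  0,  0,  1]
x^4 - 4*x^3 + 6*x^2 - 4*x + 1

Expanding det(x·I − A) (e.g. by cofactor expansion or by noting that A is similar to its Jordan form J, which has the same characteristic polynomial as A) gives
  χ_A(x) = x^4 - 4*x^3 + 6*x^2 - 4*x + 1
which factors as (x - 1)^4. The eigenvalues (with algebraic multiplicities) are λ = 1 with multiplicity 4.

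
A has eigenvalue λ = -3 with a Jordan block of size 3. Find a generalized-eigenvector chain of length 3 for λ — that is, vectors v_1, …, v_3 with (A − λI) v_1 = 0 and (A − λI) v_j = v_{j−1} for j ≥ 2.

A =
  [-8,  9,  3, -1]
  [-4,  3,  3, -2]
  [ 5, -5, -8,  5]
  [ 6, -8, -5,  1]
A Jordan chain for λ = -3 of length 3:
v_1 = (-2, -1, 0, 1)ᵀ
v_2 = (-5, -4, 5, 6)ᵀ
v_3 = (1, 0, 0, 0)ᵀ

Let N = A − (-3)·I. We want v_3 with N^3 v_3 = 0 but N^2 v_3 ≠ 0; then v_{j-1} := N · v_j for j = 3, …, 2.

Pick v_3 = (1, 0, 0, 0)ᵀ.
Then v_2 = N · v_3 = (-5, -4, 5, 6)ᵀ.
Then v_1 = N · v_2 = (-2, -1, 0, 1)ᵀ.

Sanity check: (A − (-3)·I) v_1 = (0, 0, 0, 0)ᵀ = 0. ✓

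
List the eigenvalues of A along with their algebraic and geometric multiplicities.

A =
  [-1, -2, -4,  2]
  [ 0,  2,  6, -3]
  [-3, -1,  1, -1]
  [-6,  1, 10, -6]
λ = -1: alg = 4, geom = 2

Step 1 — factor the characteristic polynomial to read off the algebraic multiplicities:
  χ_A(x) = (x + 1)^4

Step 2 — compute geometric multiplicities via the rank-nullity identity g(λ) = n − rank(A − λI):
  rank(A − (-1)·I) = 2, so dim ker(A − (-1)·I) = n − 2 = 2

Summary:
  λ = -1: algebraic multiplicity = 4, geometric multiplicity = 2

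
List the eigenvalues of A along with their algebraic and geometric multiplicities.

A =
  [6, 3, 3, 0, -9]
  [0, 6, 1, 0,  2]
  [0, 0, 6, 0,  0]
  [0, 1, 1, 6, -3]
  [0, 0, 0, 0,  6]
λ = 6: alg = 5, geom = 3

Step 1 — factor the characteristic polynomial to read off the algebraic multiplicities:
  χ_A(x) = (x - 6)^5

Step 2 — compute geometric multiplicities via the rank-nullity identity g(λ) = n − rank(A − λI):
  rank(A − (6)·I) = 2, so dim ker(A − (6)·I) = n − 2 = 3

Summary:
  λ = 6: algebraic multiplicity = 5, geometric multiplicity = 3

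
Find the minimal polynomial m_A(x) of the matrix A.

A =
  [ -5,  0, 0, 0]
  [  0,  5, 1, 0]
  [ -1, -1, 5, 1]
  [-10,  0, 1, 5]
x^4 - 10*x^3 + 250*x - 625

The characteristic polynomial is χ_A(x) = (x - 5)^3*(x + 5), so the eigenvalues are known. The minimal polynomial is
  m_A(x) = Π_λ (x − λ)^{k_λ}
where k_λ is the size of the *largest* Jordan block for λ (equivalently, the smallest k with (A − λI)^k v = 0 for every generalised eigenvector v of λ).

  λ = -5: largest Jordan block has size 1, contributing (x + 5)
  λ = 5: largest Jordan block has size 3, contributing (x − 5)^3

So m_A(x) = (x - 5)^3*(x + 5) = x^4 - 10*x^3 + 250*x - 625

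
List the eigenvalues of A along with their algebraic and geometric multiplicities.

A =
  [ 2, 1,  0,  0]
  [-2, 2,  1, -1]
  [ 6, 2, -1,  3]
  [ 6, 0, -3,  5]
λ = 2: alg = 4, geom = 2

Step 1 — factor the characteristic polynomial to read off the algebraic multiplicities:
  χ_A(x) = (x - 2)^4

Step 2 — compute geometric multiplicities via the rank-nullity identity g(λ) = n − rank(A − λI):
  rank(A − (2)·I) = 2, so dim ker(A − (2)·I) = n − 2 = 2

Summary:
  λ = 2: algebraic multiplicity = 4, geometric multiplicity = 2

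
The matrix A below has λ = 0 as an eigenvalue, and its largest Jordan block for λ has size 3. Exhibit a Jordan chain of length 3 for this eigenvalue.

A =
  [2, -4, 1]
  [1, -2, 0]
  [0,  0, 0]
A Jordan chain for λ = 0 of length 3:
v_1 = (2, 1, 0)ᵀ
v_2 = (1, 0, 0)ᵀ
v_3 = (0, 0, 1)ᵀ

Let N = A − (0)·I. We want v_3 with N^3 v_3 = 0 but N^2 v_3 ≠ 0; then v_{j-1} := N · v_j for j = 3, …, 2.

Pick v_3 = (0, 0, 1)ᵀ.
Then v_2 = N · v_3 = (1, 0, 0)ᵀ.
Then v_1 = N · v_2 = (2, 1, 0)ᵀ.

Sanity check: (A − (0)·I) v_1 = (0, 0, 0)ᵀ = 0. ✓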